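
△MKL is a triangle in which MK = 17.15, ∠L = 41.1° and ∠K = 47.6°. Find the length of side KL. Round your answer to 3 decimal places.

26.082

The third angle is ∠M = 180° − ∠K − ∠L = 91.30°.
Law of sines: KL = MK·sin M/sin L ≈ 26.082.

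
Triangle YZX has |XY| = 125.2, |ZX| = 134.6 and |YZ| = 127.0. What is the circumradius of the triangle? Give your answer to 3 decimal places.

By the law of cosines, cos Y = (|XY|² + |YZ|² − |ZX|²) / (2·|XY|·|YZ|) ≈ 0.43039, so ∠Y ≈ 1.1259 rad.
Circumradius = |ZX|/(2 sin Y) ≈ 74.559.

R ≈ 74.559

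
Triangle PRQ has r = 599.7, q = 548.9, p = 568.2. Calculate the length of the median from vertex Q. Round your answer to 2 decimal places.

m_Q ≈ 515.68

Median from Q: ½√(2·p² + 2·r² − q²) ≈ 515.68.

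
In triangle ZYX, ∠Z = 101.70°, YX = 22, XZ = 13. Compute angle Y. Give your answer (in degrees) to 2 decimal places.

∠Y ≈ 35.35°

Law of sines: sin Y = XZ·sin Z/YX ≈ 0.57863.
Since YX ≥ XZ, only the acute value applies: ∠Y ≈ 35.35°.
Then ∠X = 180° − ∠Z − ∠Y ≈ 42.95°.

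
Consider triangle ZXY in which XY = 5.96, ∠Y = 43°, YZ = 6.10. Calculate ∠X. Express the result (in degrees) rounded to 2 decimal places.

By the law of cosines, ZX² = XY² + YZ² − 2·XY·YZ·cos Y = 19.553, so ZX ≈ 4.4219.
Law of cosines again: cos X = (ZX² + XY² − YZ²)/(2·ZX·XY) ≈ 0.33893, so ∠X ≈ 70.19°.

70.19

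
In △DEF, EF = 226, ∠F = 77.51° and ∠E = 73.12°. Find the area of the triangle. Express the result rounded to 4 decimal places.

48648.1145

The third angle is ∠D = 180° − ∠E − ∠F = 29.37°.
Law of sines: FD = EF·sin E/sin D ≈ 440.95.
Law of sines: DE = EF·sin F/sin D ≈ 449.9.
Area = ½·EF·FD·sin F ≈ 48648.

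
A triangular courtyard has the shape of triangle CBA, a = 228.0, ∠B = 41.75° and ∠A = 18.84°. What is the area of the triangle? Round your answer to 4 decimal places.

The third angle is ∠C = 180° − ∠B − ∠A = 119.41°.
Law of sines: c = a·sin C/sin A ≈ 615.05.
Law of sines: b = a·sin B/sin A ≈ 470.14.
Area = ½·a·c·sin B ≈ 46689.

46689.0567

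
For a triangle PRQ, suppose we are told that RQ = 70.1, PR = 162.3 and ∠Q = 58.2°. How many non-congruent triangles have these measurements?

1

RQ·sin Q = 70.1·sin(58.2°) ≈ 59.58.
Since PR ≥ RQ, exactly one triangle exists.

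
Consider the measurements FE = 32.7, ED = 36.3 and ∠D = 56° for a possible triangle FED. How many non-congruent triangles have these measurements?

ED·sin D = 36.3·sin(56°) ≈ 30.09.
Since ED sin D < FE < ED (30.09 < 32.7 < 36.3), two triangles exist.

2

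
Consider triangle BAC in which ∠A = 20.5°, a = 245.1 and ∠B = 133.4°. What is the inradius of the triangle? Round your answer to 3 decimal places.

The third angle is ∠C = 180° − ∠B − ∠A = 26.10°.
Law of sines: b = a·sin B/sin A ≈ 508.51.
Law of sines: c = a·sin C/sin A ≈ 307.9.
Area = ½·a·b·sin C ≈ 27416.
Semiperimeter s = (508.51+245.1+307.9)/2 = 530.75.
Inradius = area/s = 27416/530.75 ≈ 51.655.

r ≈ 51.655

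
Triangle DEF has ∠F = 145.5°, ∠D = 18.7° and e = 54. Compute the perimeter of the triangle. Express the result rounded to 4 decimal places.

The third angle is ∠E = 180° − ∠F − ∠D = 15.80°.
Law of sines: d = e·sin D/sin E ≈ 63.586.
Law of sines: f = e·sin F/sin E ≈ 112.33.
Semiperimeter s = (63.586+54+112.33)/2 = 114.96.
Perimeter = 63.586 + 54 + 112.33 = 229.92.

229.9182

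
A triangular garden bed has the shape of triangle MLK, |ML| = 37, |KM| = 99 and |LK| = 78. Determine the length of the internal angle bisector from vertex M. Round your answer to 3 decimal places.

By the law of cosines, cos M = (|KM|² + |ML|² − |LK|²) / (2·|KM|·|ML|) ≈ 0.69424, so ∠M ≈ 46.03°.
The bisector from M has length 2·|KM|·|ML|·cos(∠M/2)/(|KM|+|ML|) ≈ 49.579.

t_M ≈ 49.579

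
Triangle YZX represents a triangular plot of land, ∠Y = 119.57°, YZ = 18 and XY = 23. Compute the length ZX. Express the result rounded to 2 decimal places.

35.52

By the law of cosines, ZX² = XY² + YZ² − 2·XY·YZ·cos Y = 1261.6, so ZX ≈ 35.519.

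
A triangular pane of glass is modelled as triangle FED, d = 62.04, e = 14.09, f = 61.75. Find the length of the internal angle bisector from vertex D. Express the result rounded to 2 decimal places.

16.97

By the law of cosines, cos D = (f² + e² − d²) / (2·f·e) ≈ 0.09346, so ∠D ≈ 84.64°.
The bisector from D has length 2·f·e·cos(∠D/2)/(f+e) ≈ 16.965.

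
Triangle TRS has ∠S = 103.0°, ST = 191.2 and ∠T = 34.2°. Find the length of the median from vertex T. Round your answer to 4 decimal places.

222.7452

The third angle is ∠R = 180° − ∠S − ∠T = 42.80°.
Law of sines: RS = ST·sin T/sin R ≈ 158.17.
Law of sines: TR = ST·sin S/sin R ≈ 274.2.
Median from T: ½√(2·ST² + 2·TR² − RS²) ≈ 222.75.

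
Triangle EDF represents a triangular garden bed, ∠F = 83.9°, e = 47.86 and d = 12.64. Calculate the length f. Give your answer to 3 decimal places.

48.185

By the law of cosines, f² = e² + d² − 2·e·d·cos F = 2321.8, so f ≈ 48.185.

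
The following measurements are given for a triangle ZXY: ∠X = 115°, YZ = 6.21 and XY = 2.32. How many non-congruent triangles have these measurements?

1

XY·sin X = 2.32·sin(115°) ≈ 2.103.
Since ∠X is not acute, a triangle exists only if YZ > XY; here YZ > XY, so there is exactly one triangle.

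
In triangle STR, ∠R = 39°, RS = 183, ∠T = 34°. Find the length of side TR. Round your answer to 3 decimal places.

The third angle is ∠S = 180° − ∠T − ∠R = 107.00°.
Law of sines: TR = RS·sin S/sin T ≈ 312.96.

312.958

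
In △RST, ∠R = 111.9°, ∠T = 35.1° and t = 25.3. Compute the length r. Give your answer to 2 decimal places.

40.82

The third angle is ∠S = 180° − ∠T − ∠R = 33.00°.
Law of sines: r = t·sin R/sin T ≈ 40.824.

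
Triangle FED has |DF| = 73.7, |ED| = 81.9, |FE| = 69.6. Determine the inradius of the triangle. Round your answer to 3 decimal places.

Semiperimeter s = (81.9 + 73.7 + 69.6)/2 = 112.6.
Heron's formula: area = √(112.6·30.7·38.9·43) ≈ 2404.6.
Inradius = area/s = 2404.6/112.6 ≈ 21.355.

21.355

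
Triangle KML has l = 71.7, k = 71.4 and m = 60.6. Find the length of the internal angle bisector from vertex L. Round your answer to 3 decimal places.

55.229

By the law of cosines, cos L = (k² + m² − l²) / (2·k·m) ≈ 0.41941, so ∠L ≈ 65.20°.
The bisector from L has length 2·k·m·cos(∠L/2)/(k+m) ≈ 55.229.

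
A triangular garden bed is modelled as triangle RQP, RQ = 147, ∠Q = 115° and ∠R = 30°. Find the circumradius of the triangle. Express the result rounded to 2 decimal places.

128.14

The third angle is ∠P = 180° − ∠R − ∠Q = 35.00°.
Law of sines: QP = RQ·sin R/sin P ≈ 128.14.
Law of sines: PR = RQ·sin Q/sin P ≈ 232.27.
Circumradius = RQ/(2 sin P) ≈ 128.14.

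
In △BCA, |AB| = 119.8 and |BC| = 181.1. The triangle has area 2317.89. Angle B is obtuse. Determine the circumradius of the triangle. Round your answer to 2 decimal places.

From area = ½·|AB|·|BC|·sin B, we get sin B = 2·area/(|AB|·|BC|) ≈ 0.21367.
Taking the obtuse solution, ∠B ≈ 167.66°.
Law of cosines then gives |CA| ≈ 299.23.
Circumradius = |CA|/(2 sin B) ≈ 700.21.

R ≈ 700.21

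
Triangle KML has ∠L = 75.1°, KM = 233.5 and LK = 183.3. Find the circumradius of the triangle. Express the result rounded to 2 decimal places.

120.81

Law of sines: sin M = LK·sin L/KM ≈ 0.75862.
Since KM ≥ LK, only the acute value applies: ∠M ≈ 49.34°.
Then ∠K = 180° − ∠L − ∠M ≈ 55.56°.
Law of sines gives ML = KM·sin K/sin L ≈ 199.27.
Circumradius = KM/(2 sin L) ≈ 120.81.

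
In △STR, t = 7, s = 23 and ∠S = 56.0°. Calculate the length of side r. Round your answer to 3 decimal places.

Law of sines: sin T = t·sin S/s ≈ 0.25232.
Since s ≥ t, only the acute value applies: ∠T ≈ 14.61°.
Then ∠R = 180° − ∠S − ∠T ≈ 109.39°.
Law of sines gives r = s·sin R/sin S ≈ 26.17.

26.170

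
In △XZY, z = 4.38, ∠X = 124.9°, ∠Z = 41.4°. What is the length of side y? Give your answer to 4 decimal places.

1.5686

The third angle is ∠Y = 180° − ∠X − ∠Z = 13.70°.
Law of sines: y = z·sin Y/sin Z ≈ 1.5686.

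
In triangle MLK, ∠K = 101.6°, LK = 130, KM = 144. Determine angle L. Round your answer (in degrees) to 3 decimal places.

∠L ≈ 41.586°

By the law of cosines, ML² = LK² + KM² − 2·LK·KM·cos K = 45164, so ML ≈ 212.52.
Law of cosines again: cos L = (ML² + LK² − KM²)/(2·ML·LK) ≈ 0.74796, so ∠L ≈ 41.59°.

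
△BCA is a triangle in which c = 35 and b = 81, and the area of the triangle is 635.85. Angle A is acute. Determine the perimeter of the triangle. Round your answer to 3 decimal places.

From area = ½·b·c·sin A, we get sin A = 2·area/(b·c) ≈ 0.44857.
Taking the acute solution, ∠A ≈ 26.65°.
Law of cosines then gives a ≈ 52.139.
Perimeter = 81 + 35 + 52.139 = 168.14.

168.139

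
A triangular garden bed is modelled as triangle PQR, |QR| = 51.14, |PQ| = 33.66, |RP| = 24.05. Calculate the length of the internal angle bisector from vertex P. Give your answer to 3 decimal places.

13.184

By the law of cosines, cos P = (|RP|² + |PQ|² − |QR|²) / (2·|RP|·|PQ|) ≈ -0.55829, so ∠P ≈ 123.94°.
The bisector from P has length 2·|RP|·|PQ|·cos(∠P/2)/(|RP|+|PQ|) ≈ 13.184.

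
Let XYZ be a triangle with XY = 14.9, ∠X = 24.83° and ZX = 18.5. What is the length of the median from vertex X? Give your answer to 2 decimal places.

m_X ≈ 16.31

By the law of cosines, YZ² = ZX² + XY² − 2·ZX·XY·cos X = 63.923, so YZ ≈ 7.9952.
Median from X: ½√(2·ZX² + 2·XY² − YZ²) ≈ 16.314.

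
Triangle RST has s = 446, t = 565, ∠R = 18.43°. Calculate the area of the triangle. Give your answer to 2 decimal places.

Area = ½·s·t·sin R ≈ 39833.

area ≈ 39832.79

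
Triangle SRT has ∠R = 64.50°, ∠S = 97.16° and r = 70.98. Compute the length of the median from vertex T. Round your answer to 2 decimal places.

The third angle is ∠T = 180° − ∠S − ∠R = 18.34°.
Law of sines: s = r·sin S/sin R ≈ 78.028.
Law of sines: t = r·sin T/sin R ≈ 24.745.
Median from T: ½√(2·s² + 2·r² − t²) ≈ 73.554.

73.55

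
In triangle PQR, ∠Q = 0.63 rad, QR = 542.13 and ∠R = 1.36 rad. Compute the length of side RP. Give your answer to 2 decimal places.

The third angle is ∠P = π − ∠Q − ∠R = 1.152 rad.
Law of sines: RP = QR·sin Q/sin P ≈ 349.67.

349.67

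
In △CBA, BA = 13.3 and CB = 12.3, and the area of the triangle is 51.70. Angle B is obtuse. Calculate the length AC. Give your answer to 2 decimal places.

From area = ½·CB·BA·sin B, we get sin B = 2·area/(CB·BA) ≈ 0.63207.
Taking the obtuse solution, ∠B ≈ 140.80°.
Law of cosines then gives AC ≈ 24.119.

24.12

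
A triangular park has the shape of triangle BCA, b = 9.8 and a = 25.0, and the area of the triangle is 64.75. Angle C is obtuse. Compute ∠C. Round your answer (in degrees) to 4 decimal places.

∠C ≈ 148.0910°

From area = ½·a·b·sin C, we get sin C = 2·area/(a·b) ≈ 0.52857.
Taking the obtuse solution, ∠C ≈ 148.09°.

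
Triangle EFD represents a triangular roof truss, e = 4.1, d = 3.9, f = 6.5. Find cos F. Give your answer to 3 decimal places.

cos F ≈ -0.320

By the law of cosines, cos F = (d² + e² − f²) / (2·d·e) ≈ -0.31989, so ∠F ≈ 1.8964 rad.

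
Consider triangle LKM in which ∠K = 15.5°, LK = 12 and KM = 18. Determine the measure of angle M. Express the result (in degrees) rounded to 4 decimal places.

By the law of cosines, ML² = LK² + KM² − 2·LK·KM·cos K = 51.712, so ML ≈ 7.1911.
Law of cosines again: cos M = (KM² + ML² − LK²)/(2·KM·ML) ≈ 0.89506, so ∠M ≈ 26.48°.

∠M ≈ 26.4841°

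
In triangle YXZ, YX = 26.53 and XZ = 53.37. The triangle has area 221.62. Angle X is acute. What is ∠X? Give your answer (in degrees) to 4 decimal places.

18.2427

From area = ½·YX·XZ·sin X, we get sin X = 2·area/(YX·XZ) ≈ 0.31304.
Taking the acute solution, ∠X ≈ 18.24°.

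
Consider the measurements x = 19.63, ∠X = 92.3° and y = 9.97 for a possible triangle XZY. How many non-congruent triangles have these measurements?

1

y·sin X = 9.97·sin(92.3°) ≈ 9.962.
Since ∠X is not acute, a triangle exists only if x > y; here x > y, so there is exactly one triangle.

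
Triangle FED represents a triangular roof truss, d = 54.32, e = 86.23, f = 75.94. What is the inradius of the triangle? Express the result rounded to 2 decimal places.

r ≈ 18.82

Semiperimeter s = (75.94 + 86.23 + 54.32)/2 = 108.25.
Heron's formula: area = √(108.25·32.305·22.015·53.925) ≈ 2037.5.
Inradius = area/s = 2037.5/108.25 ≈ 18.823.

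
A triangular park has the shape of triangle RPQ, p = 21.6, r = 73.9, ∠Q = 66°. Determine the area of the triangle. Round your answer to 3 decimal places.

729.119

Area = ½·r·p·sin Q ≈ 729.12.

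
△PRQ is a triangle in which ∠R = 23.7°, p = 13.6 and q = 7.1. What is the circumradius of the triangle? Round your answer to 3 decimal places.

9.517

By the law of cosines, r² = q² + p² − 2·q·p·cos R = 58.537, so r ≈ 7.651.
Area = ½·q·p·sin R ≈ 19.406.
Circumradius = r/(2 sin R) ≈ 9.5174.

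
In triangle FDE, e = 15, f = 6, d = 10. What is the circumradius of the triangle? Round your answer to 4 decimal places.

11.1812

By the law of cosines, cos F = (d² + e² − f²) / (2·d·e) ≈ 0.96333, so ∠F ≈ 15.56°.
Circumradius = f/(2 sin F) ≈ 11.181.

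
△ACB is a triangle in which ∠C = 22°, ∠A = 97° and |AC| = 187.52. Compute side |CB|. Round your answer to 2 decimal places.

The third angle is ∠B = 180° − ∠A − ∠C = 61.00°.
Law of sines: |CB| = |AC|·sin A/sin B ≈ 212.8.

212.80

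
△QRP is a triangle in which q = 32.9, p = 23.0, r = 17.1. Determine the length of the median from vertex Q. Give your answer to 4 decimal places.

m_Q ≈ 11.8365

Median from Q: ½√(2·r² + 2·p² − q²) ≈ 11.836.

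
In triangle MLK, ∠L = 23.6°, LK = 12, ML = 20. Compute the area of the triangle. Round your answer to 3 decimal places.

area ≈ 48.042

Area = ½·ML·LK·sin L ≈ 48.042.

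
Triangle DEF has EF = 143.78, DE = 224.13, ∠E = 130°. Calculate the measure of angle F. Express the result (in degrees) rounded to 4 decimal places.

∠F ≈ 30.8149°

By the law of cosines, FD² = DE² + EF² − 2·DE·EF·cos E = 1.1234e+05, so FD ≈ 335.16.
Law of cosines again: cos F = (EF² + FD² − DE²)/(2·EF·FD) ≈ 0.85883, so ∠F ≈ 30.81°.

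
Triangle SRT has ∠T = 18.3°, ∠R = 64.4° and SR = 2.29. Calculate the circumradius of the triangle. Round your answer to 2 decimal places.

The third angle is ∠S = 180° − ∠R − ∠T = 97.30°.
Law of sines: RT = SR·sin S/sin T ≈ 7.2341.
Law of sines: TS = SR·sin R/sin T ≈ 6.5772.
Circumradius = SR/(2 sin T) ≈ 3.6466.

3.65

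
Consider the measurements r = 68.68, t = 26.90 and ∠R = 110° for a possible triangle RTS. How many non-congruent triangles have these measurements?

1

t·sin R = 26.90·sin(110°) ≈ 25.28.
Since ∠R is not acute, a triangle exists only if r > t; here r > t, so there is exactly one triangle.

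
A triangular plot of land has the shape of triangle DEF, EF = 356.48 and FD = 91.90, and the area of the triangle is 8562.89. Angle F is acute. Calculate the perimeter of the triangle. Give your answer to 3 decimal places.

From area = ½·EF·FD·sin F, we get sin F = 2·area/(EF·FD) ≈ 0.52276.
Taking the acute solution, ∠F ≈ 31.52°.
Law of cosines then gives DE ≈ 282.26.
Perimeter = 356.48 + 91.9 + 282.26 = 730.64.

perimeter ≈ 730.635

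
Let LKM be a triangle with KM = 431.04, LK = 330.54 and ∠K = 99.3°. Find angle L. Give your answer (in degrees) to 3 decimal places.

By the law of cosines, ML² = LK² + KM² − 2·LK·KM·cos K = 3.411e+05, so ML ≈ 584.04.
Law of cosines again: cos L = (ML² + LK² − KM²)/(2·ML·LK) ≈ 0.68522, so ∠L ≈ 46.75°.

∠L ≈ 46.747°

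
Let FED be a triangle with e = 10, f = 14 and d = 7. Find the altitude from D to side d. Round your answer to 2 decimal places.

Semiperimeter s = (14 + 10 + 7)/2 = 15.5.
Heron's formula: area = √(15.5·1.5·5.5·8.5) ≈ 32.969.
The altitude from D has length 2·area/d ≈ 9.4196.

h_D ≈ 9.42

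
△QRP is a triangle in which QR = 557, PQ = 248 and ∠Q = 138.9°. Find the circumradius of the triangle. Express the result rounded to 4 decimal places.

By the law of cosines, RP² = PQ² + QR² − 2·PQ·QR·cos Q = 5.7994e+05, so RP ≈ 761.54.
Area = ½·PQ·QR·sin Q ≈ 45404.
Circumradius = RP/(2 sin Q) ≈ 579.23.

579.2269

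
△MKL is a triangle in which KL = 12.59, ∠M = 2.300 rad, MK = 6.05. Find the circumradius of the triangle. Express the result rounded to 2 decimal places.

8.44

Law of sines: sin L = MK·sin M/KL ≈ 0.35834.
Since KL ≥ MK, only the acute value applies: ∠L ≈ 0.366 rad.
Then ∠K = π − ∠M − ∠L ≈ 0.475 rad.
Law of sines gives LM = KL·sin K/sin M ≈ 7.7229.
Circumradius = KL/(2 sin M) ≈ 8.4417.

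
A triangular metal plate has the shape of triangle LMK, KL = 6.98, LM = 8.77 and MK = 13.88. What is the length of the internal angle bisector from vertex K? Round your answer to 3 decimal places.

By the law of cosines, cos K = (MK² + KL² − LM²) / (2·MK·KL) ≈ 0.84877, so ∠K ≈ 31.92°.
The bisector from K has length 2·MK·KL·cos(∠K/2)/(MK+KL) ≈ 8.9307.

t_K ≈ 8.931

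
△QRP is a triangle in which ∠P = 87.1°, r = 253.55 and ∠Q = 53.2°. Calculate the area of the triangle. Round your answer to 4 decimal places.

The third angle is ∠R = 180° − ∠P − ∠Q = 39.70°.
Law of sines: q = r·sin Q/sin R ≈ 317.84.
Law of sines: p = r·sin P/sin R ≈ 396.43.
Area = ½·r·q·sin P ≈ 40242.

40242.4597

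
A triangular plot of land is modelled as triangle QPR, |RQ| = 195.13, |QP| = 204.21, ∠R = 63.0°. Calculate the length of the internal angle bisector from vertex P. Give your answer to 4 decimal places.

Law of sines: sin P = |RQ|·sin R/|QP| ≈ 0.85139.
Since |QP| ≥ |RQ|, only the acute value applies: ∠P ≈ 58.36°.
Then ∠Q = 180° − ∠R − ∠P ≈ 58.64°.
Law of sines gives |PR| = |QP|·sin Q/sin R ≈ 195.7.
The bisector from P has length 2·|QP|·|PR|·cos(∠P/2)/(|QP|+|PR|) ≈ 174.5.

174.4987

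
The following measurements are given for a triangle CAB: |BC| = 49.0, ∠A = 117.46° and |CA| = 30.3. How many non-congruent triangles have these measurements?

1

|CA|·sin A = 30.3·sin(117.46°) ≈ 26.89.
Since ∠A is not acute, a triangle exists only if |BC| > |CA|; here |BC| > |CA|, so there is exactly one triangle.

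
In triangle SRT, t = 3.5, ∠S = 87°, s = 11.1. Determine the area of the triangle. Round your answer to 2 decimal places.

Law of sines: sin T = t·sin S/s ≈ 0.31488.
Since s ≥ t, only the acute value applies: ∠T ≈ 18.35°.
Then ∠R = 180° − ∠S − ∠T ≈ 74.65°.
Law of sines gives r = s·sin R/sin S ≈ 10.719.
Area = ½·s·t·sin R ≈ 18.732.

18.73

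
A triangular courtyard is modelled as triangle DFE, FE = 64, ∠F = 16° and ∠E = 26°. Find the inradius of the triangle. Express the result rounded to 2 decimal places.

The third angle is ∠D = 180° − ∠F − ∠E = 138.00°.
Law of sines: ED = FE·sin F/sin D ≈ 26.364.
Law of sines: DF = FE·sin E/sin D ≈ 41.929.
Area = ½·FE·ED·sin E ≈ 369.83.
Semiperimeter s = (64+26.364+41.929)/2 = 66.146.
Inradius = area/s = 369.83/66.146 ≈ 5.5911.

r ≈ 5.59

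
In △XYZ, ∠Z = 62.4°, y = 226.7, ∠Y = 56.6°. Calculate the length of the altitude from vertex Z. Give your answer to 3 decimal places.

h_Z ≈ 198.276

The third angle is ∠X = 180° − ∠Y − ∠Z = 61.00°.
Law of sines: x = y·sin X/sin Y ≈ 237.5.
Law of sines: z = y·sin Z/sin Y ≈ 240.65.
Area = ½·y·x·sin Z ≈ 23857.
The altitude from Z has length 2·area/z ≈ 198.28.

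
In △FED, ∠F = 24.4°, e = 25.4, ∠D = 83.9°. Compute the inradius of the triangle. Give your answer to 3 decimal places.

The third angle is ∠E = 180° − ∠D − ∠F = 71.70°.
Law of sines: f = e·sin F/sin E ≈ 11.052.
Law of sines: d = e·sin D/sin E ≈ 26.602.
Area = ½·e·f·sin D ≈ 139.56.
Semiperimeter s = (11.052+25.4+26.602)/2 = 31.527.
Inradius = area/s = 139.56/31.527 ≈ 4.4268.

4.427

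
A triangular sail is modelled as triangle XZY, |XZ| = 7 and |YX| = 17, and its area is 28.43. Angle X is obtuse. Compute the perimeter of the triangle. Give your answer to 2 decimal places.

From area = ½·|YX|·|XZ|·sin X, we get sin X = 2·area/(|YX|·|XZ|) ≈ 0.47782.
Taking the obtuse solution, ∠X ≈ 151.46°.
Law of cosines then gives |ZY| ≈ 23.39.
Perimeter = 23.39 + 17 + 7 = 47.39.

perimeter ≈ 47.39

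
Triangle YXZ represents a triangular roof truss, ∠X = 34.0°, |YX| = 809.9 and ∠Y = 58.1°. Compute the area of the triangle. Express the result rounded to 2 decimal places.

area ≈ 155804.30

The third angle is ∠Z = 180° − ∠Y − ∠X = 87.90°.
Law of sines: |XZ| = |YX|·sin Y/sin Z ≈ 688.04.
Law of sines: |ZY| = |YX|·sin X/sin Z ≈ 453.19.
Area = ½·|YX|·|XZ|·sin X ≈ 1.558e+05.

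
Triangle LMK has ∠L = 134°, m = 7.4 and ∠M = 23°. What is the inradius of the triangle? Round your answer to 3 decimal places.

r ≈ 1.386

The third angle is ∠K = 180° − ∠L − ∠M = 23.00°.
Law of sines: l = m·sin L/sin M ≈ 13.623.
Law of sines: k = m·sin K/sin M ≈ 7.4.
Area = ½·m·l·sin K ≈ 19.696.
Semiperimeter s = (13.623+7.4+7.4)/2 = 14.212.
Inradius = area/s = 19.696/14.212 ≈ 1.3859.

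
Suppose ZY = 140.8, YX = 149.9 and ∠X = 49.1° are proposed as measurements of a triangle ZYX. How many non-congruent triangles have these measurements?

2

YX·sin X = 149.9·sin(49.1°) ≈ 113.3.
Since YX sin X < ZY < YX (113.3 < 140.8 < 149.9), two triangles exist.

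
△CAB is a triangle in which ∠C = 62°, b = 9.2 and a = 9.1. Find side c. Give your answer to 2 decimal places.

9.43

By the law of cosines, c² = a² + b² − 2·a·b·cos C = 88.842, so c ≈ 9.4256.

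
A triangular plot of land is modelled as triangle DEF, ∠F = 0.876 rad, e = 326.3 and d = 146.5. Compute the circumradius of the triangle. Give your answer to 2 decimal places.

By the law of cosines, f² = d² + e² − 2·d·e·cos F = 66724, so f ≈ 258.31.
Area = ½·d·e·sin F ≈ 18361.
Circumradius = f/(2 sin F) ≈ 168.13.

R ≈ 168.13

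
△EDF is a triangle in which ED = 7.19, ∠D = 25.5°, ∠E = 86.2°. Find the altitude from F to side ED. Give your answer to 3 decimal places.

h_F ≈ 3.324

The third angle is ∠F = 180° − ∠E − ∠D = 68.30°.
Law of sines: DF = ED·sin E/sin F ≈ 7.7214.
Law of sines: FE = ED·sin D/sin F ≈ 3.3315.
Area = ½·ED·DF·sin D ≈ 11.95.
The altitude from F has length 2·area/ED ≈ 3.3241.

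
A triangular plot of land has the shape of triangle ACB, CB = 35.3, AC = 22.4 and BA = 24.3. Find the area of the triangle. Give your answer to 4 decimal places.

area ≈ 269.4288

Semiperimeter s = (35.3 + 24.3 + 22.4)/2 = 41.
Heron's formula: area = √(41·5.7·16.7·18.6) ≈ 269.43.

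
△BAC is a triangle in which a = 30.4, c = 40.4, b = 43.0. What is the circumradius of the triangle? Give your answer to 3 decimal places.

By the law of cosines, cos B = (a² + c² − b²) / (2·a·c) ≈ 0.28796, so ∠B ≈ 73.26°.
Circumradius = b/(2 sin B) ≈ 22.451.

22.451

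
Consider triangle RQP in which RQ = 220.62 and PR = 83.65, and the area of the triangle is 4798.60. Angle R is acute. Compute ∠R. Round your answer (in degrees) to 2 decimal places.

From area = ½·PR·RQ·sin R, we get sin R = 2·area/(PR·RQ) ≈ 0.52004.
Taking the acute solution, ∠R ≈ 31.33°.

31.33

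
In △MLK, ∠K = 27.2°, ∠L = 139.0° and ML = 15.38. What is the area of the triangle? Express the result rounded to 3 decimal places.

The third angle is ∠M = 180° − ∠L − ∠K = 13.80°.
Law of sines: LK = ML·sin M/sin K ≈ 8.0259.
Law of sines: KM = ML·sin L/sin K ≈ 22.074.
Area = ½·ML·LK·sin L ≈ 40.492.

area ≈ 40.492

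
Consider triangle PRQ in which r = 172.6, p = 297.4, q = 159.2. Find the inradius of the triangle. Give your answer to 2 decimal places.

Semiperimeter s = (297.4 + 172.6 + 159.2)/2 = 314.6.
Heron's formula: area = √(314.6·17.2·142·155.4) ≈ 10927.
Inradius = area/s = 10927/314.6 ≈ 34.734.

34.73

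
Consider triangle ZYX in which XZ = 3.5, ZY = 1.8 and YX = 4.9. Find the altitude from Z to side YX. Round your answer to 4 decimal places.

Semiperimeter s = (4.9 + 3.5 + 1.8)/2 = 5.1.
Heron's formula: area = √(5.1·0.2·1.6·3.3) ≈ 2.3207.
The altitude from Z has length 2·area/YX ≈ 0.94722.

h_Z ≈ 0.9472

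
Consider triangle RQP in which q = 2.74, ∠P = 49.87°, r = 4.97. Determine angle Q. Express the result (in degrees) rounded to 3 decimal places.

∠Q ≈ 33.179°

By the law of cosines, p² = r² + q² − 2·r·q·cos P = 14.655, so p ≈ 3.8281.
Law of cosines again: cos Q = (p² + r² − q²)/(2·p·r) ≈ 0.83697, so ∠Q ≈ 33.18°.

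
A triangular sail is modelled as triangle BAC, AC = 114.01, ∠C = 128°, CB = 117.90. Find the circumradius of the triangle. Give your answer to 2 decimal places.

By the law of cosines, BA² = AC² + CB² − 2·AC·CB·cos C = 43450, so BA ≈ 208.45.
Area = ½·AC·CB·sin C ≈ 5296.1.
Circumradius = BA/(2 sin C) ≈ 132.26.

R ≈ 132.26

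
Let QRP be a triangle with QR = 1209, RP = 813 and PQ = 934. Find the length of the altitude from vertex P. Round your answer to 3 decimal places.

627.375

Semiperimeter s = (813 + 934 + 1209)/2 = 1478.
Heron's formula: area = √(1478·665·544·269) ≈ 3.7925e+05.
The altitude from P has length 2·area/QR ≈ 627.38.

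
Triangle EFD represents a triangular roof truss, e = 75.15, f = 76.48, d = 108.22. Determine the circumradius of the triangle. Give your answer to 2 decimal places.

54.12

By the law of cosines, cos E = (f² + d² − e²) / (2·f·d) ≈ 0.71969, so ∠E ≈ 43.97°.
Circumradius = e/(2 sin E) ≈ 54.119.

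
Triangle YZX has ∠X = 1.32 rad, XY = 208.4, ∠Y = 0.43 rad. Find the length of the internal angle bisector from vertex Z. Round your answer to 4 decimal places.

94.7558

The third angle is ∠Z = π − ∠X − ∠Y = 1.392 rad.
Law of sines: ZX = XY·sin Y/sin Z ≈ 88.29.
Law of sines: YZ = XY·sin X/sin Z ≈ 205.17.
The bisector from Z has length 2·YZ·ZX·cos(∠Z/2)/(YZ+ZX) ≈ 94.756.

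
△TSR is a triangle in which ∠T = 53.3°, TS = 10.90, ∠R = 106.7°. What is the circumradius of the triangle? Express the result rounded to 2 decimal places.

5.69

The third angle is ∠S = 180° − ∠R − ∠T = 20.00°.
Law of sines: SR = TS·sin T/sin R ≈ 9.1242.
Law of sines: RT = TS·sin S/sin R ≈ 3.8922.
Circumradius = TS/(2 sin R) ≈ 5.69.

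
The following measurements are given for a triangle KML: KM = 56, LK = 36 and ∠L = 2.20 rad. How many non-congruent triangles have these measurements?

1

LK·sin L = 36·sin(2.20 rad) ≈ 29.11.
Since ∠L is not acute, a triangle exists only if KM > LK; here KM > LK, so there is exactly one triangle.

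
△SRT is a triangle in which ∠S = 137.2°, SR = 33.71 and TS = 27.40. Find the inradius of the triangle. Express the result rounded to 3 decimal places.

By the law of cosines, RT² = TS² + SR² − 2·TS·SR·cos S = 3242.5, so RT ≈ 56.943.
Area = ½·TS·SR·sin S ≈ 313.78.
Semiperimeter s = (56.943+27.4+33.71)/2 = 59.027.
Inradius = area/s = 313.78/59.027 ≈ 5.316.

5.316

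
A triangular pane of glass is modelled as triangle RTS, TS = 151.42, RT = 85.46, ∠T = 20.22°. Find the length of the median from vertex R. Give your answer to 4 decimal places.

By the law of cosines, SR² = RT² + TS² − 2·RT·TS·cos T = 5945.7, so SR ≈ 77.108.
Median from R: ½√(2·SR² + 2·RT² − TS²) ≈ 29.875.

m_R ≈ 29.8755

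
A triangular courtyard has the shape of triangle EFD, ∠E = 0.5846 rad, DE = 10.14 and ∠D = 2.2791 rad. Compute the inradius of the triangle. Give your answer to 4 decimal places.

r ≈ 2.6802

The third angle is ∠F = π − ∠D − ∠E = 0.2779 rad.
Law of sines: FD = DE·sin E/sin F ≈ 20.399.
Law of sines: EF = DE·sin D/sin F ≈ 28.072.
Area = ½·DE·FD·sin D ≈ 78.544.
Semiperimeter s = (20.399+10.14+28.072)/2 = 29.305.
Inradius = area/s = 78.544/29.305 ≈ 2.6802.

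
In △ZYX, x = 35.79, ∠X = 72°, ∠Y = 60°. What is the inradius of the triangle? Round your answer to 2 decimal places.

r ≈ 9.00

The third angle is ∠Z = 180° − ∠Y − ∠X = 48.00°.
Law of sines: z = x·sin Z/sin X ≈ 27.966.
Law of sines: y = x·sin Y/sin X ≈ 32.59.
Area = ½·x·z·sin Y ≈ 433.4.
Semiperimeter s = (27.966+32.59+35.79)/2 = 48.173.
Inradius = area/s = 433.4/48.173 ≈ 8.9968.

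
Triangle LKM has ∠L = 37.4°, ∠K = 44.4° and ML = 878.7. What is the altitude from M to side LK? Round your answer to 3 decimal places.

The third angle is ∠M = 180° − ∠L − ∠K = 98.20°.
Law of sines: KM = ML·sin L/sin K ≈ 762.8.
Law of sines: LK = ML·sin M/sin K ≈ 1243.
Area = ½·ML·KM·sin M ≈ 3.3171e+05.
The altitude from M has length 2·area/LK ≈ 533.7.

h_M ≈ 533.701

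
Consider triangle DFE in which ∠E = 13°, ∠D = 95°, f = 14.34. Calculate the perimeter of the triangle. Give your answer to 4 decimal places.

The third angle is ∠F = 180° − ∠E − ∠D = 72.00°.
Law of sines: d = f·sin D/sin F ≈ 15.021.
Law of sines: e = f·sin E/sin F ≈ 3.3918.
Semiperimeter s = (15.021+14.34+3.3918)/2 = 16.376.
Perimeter = 15.021 + 14.34 + 3.3918 = 32.752.

perimeter ≈ 32.7524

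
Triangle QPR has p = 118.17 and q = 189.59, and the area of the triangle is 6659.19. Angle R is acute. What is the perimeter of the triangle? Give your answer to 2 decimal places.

From area = ½·q·p·sin R, we get sin R = 2·area/(q·p) ≈ 0.59447.
Taking the acute solution, ∠R ≈ 0.637 rad.
Law of cosines then gives r ≈ 117.8.
Perimeter = 189.59 + 118.17 + 117.8 = 425.56.

perimeter ≈ 425.56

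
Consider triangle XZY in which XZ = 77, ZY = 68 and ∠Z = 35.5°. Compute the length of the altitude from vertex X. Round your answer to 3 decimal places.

By the law of cosines, YX² = XZ² + ZY² − 2·XZ·ZY·cos Z = 2027.6, so YX ≈ 45.029.
Area = ½·XZ·ZY·sin Z ≈ 1520.3.
The altitude from X has length 2·area/ZY ≈ 44.714.

44.714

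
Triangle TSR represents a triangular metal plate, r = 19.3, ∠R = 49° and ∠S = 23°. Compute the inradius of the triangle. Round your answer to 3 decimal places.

3.421

The third angle is ∠T = 180° − ∠S − ∠R = 108.00°.
Law of sines: t = r·sin T/sin R ≈ 24.321.
Law of sines: s = r·sin S/sin R ≈ 9.9921.
Area = ½·r·t·sin S ≈ 91.704.
Semiperimeter p = (24.321+9.9921+19.3)/2 = 26.807.
Inradius = area/p = 91.704/26.807 ≈ 3.421.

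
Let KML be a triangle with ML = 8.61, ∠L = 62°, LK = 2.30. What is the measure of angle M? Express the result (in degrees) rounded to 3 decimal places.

By the law of cosines, KM² = ML² + LK² − 2·ML·LK·cos L = 60.828, so KM ≈ 7.7992.
Law of cosines again: cos M = (KM² + ML² − LK²)/(2·KM·ML) ≈ 0.96551, so ∠M ≈ 15.09°.

∠M ≈ 15.093°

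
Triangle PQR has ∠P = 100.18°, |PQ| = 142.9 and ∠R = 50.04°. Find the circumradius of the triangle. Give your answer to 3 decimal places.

The third angle is ∠Q = 180° − ∠R − ∠P = 29.78°.
Law of sines: |QR| = |PQ|·sin P/sin R ≈ 183.5.
Law of sines: |RP| = |PQ|·sin Q/sin R ≈ 92.596.
Circumradius = |PQ|/(2 sin R) ≈ 93.217.

93.217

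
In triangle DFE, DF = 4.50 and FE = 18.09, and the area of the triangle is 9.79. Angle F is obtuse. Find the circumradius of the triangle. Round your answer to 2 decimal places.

From area = ½·DF·FE·sin F, we get sin F = 2·area/(DF·FE) ≈ 0.24053.
Taking the obtuse solution, ∠F ≈ 166.08°.
Law of cosines then gives ED ≈ 22.484.
Circumradius = ED/(2 sin F) ≈ 46.739.

R ≈ 46.74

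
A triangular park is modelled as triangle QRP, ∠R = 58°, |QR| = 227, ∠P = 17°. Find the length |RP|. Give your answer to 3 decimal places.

749.953

The third angle is ∠Q = 180° − ∠R − ∠P = 105.00°.
Law of sines: |RP| = |QR|·sin Q/sin P ≈ 749.95.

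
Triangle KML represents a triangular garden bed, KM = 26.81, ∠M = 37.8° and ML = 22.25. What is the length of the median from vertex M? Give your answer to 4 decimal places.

By the law of cosines, LK² = KM² + ML² − 2·KM·ML·cos M = 271.15, so LK ≈ 16.467.
Median from M: ½√(2·KM² + 2·ML² − LK²) ≈ 23.219.

m_M ≈ 23.2192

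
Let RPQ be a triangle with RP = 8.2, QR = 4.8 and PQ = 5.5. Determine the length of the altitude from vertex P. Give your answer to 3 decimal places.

h_P ≈ 5.305

Semiperimeter s = (5.5 + 4.8 + 8.2)/2 = 9.25.
Heron's formula: area = √(9.25·3.75·4.45·1.05) ≈ 12.731.
The altitude from P has length 2·area/QR ≈ 5.3046.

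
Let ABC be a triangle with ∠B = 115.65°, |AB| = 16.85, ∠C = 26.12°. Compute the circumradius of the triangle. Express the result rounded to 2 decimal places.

19.14

The third angle is ∠A = 180° − ∠B − ∠C = 38.23°.
Law of sines: |BC| = |AB|·sin A/sin C ≈ 23.684.
Law of sines: |CA| = |AB|·sin B/sin C ≈ 34.502.
Circumradius = |AB|/(2 sin C) ≈ 19.137.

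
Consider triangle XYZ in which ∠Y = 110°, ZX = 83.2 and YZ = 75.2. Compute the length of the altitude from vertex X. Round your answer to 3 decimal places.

h_X ≈ 17.100

Law of sines: sin X = YZ·sin Y/ZX ≈ 0.84934.
Since ZX ≥ YZ, only the acute value applies: ∠X ≈ 58.14°.
Then ∠Z = 180° − ∠Y − ∠X ≈ 11.86°.
Law of sines gives XY = ZX·sin Z/sin Y ≈ 18.197.
Area = ½·ZX·YZ·sin Z ≈ 642.95.
The altitude from X has length 2·area/YZ ≈ 17.1.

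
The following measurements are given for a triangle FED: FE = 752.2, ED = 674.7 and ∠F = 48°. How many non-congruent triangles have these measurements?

FE·sin F = 752.2·sin(48°) ≈ 559.
Since FE sin F < ED < FE (559 < 674.7 < 752.2), two triangles exist.

2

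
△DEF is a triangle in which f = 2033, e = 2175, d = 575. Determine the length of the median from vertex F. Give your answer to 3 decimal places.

Median from F: ½√(2·d² + 2·e² − f²) ≈ 1223.7.

m_F ≈ 1223.664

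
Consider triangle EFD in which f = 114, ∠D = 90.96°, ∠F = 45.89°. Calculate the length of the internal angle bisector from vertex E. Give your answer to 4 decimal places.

The third angle is ∠E = 180° − ∠F − ∠D = 43.15°.
Law of sines: e = f·sin E/sin F ≈ 108.59.
Law of sines: d = f·sin D/sin F ≈ 158.75.
The bisector from E has length 2·f·d·cos(∠E/2)/(f+d) ≈ 123.41.

t_E ≈ 123.4066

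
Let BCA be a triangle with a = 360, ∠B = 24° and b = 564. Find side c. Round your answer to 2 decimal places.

873.54

Law of sines: sin A = a·sin B/b ≈ 0.25962.
Since b ≥ a, only the acute value applies: ∠A ≈ 15.05°.
Then ∠C = 180° − ∠B − ∠A ≈ 140.95°.
Law of sines gives c = b·sin C/sin B ≈ 873.54.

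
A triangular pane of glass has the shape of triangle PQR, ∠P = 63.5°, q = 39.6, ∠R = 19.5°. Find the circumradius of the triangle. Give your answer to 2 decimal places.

The third angle is ∠Q = 180° − ∠R − ∠P = 97.00°.
Law of sines: p = q·sin P/sin Q ≈ 35.706.
Law of sines: r = q·sin R/sin Q ≈ 13.318.
Circumradius = q/(2 sin Q) ≈ 19.949.

19.95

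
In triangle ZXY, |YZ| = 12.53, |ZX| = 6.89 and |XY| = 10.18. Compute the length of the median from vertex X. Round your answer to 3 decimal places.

Median from X: ½√(2·|ZX|² + 2·|XY|² − |YZ|²) ≈ 6.0251.

m_X ≈ 6.025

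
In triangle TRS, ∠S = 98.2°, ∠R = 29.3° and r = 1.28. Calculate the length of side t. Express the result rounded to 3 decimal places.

2.075

The third angle is ∠T = 180° − ∠R − ∠S = 52.50°.
Law of sines: t = r·sin T/sin R ≈ 2.075.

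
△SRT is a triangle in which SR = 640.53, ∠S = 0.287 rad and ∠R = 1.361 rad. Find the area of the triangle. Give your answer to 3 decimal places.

area ≈ 56966.473

The third angle is ∠T = π − ∠S − ∠R = 1.494 rad.
Law of sines: RT = SR·sin S/sin T ≈ 181.86.
Law of sines: TS = SR·sin R/sin T ≈ 628.36.
Area = ½·SR·RT·sin R ≈ 56966.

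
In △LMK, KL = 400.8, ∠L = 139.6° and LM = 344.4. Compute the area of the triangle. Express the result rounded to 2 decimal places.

Area = ½·KL·LM·sin L ≈ 44732.

44731.78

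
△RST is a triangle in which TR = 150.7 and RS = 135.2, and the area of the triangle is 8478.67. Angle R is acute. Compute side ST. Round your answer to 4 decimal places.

135.6457

From area = ½·TR·RS·sin R, we get sin R = 2·area/(TR·RS) ≈ 0.83228.
Taking the acute solution, ∠R ≈ 56.33°.
Law of cosines then gives ST ≈ 135.65.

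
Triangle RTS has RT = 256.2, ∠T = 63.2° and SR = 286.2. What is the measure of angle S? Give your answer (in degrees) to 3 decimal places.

∠S ≈ 53.037°

Law of sines: sin S = RT·sin T/SR ≈ 0.79902.
Since SR ≥ RT, only the acute value applies: ∠S ≈ 53.04°.
Then ∠R = 180° − ∠T − ∠S ≈ 63.76°.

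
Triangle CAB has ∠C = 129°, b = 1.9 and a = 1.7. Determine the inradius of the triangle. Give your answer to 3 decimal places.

By the law of cosines, c² = a² + b² − 2·a·b·cos C = 10.565, so c ≈ 3.2504.
Area = ½·a·b·sin C ≈ 1.2551.
Semiperimeter s = (3.2504+1.7+1.9)/2 = 3.4252.
Inradius = area/s = 1.2551/3.4252 ≈ 0.36643.

r ≈ 0.366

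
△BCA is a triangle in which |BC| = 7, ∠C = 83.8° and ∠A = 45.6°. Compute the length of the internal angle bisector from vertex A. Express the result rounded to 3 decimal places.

t_A ≈ 7.854

The third angle is ∠B = 180° − ∠C − ∠A = 50.60°.
Law of sines: |CA| = |BC|·sin B/sin A ≈ 7.5708.
Law of sines: |AB| = |BC|·sin C/sin A ≈ 9.7401.
The bisector from A has length 2·|CA|·|AB|·cos(∠A/2)/(|CA|+|AB|) ≈ 7.8539.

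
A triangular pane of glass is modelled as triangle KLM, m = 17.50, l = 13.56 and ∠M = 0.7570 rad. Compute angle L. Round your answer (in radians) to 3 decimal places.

∠L ≈ 0.561 rad

Law of sines: sin L = l·sin M/m ≈ 0.53213.
Since m ≥ l, only the acute value applies: ∠L ≈ 0.5611 rad.
Then ∠K = π − ∠M − ∠L ≈ 1.8235 rad.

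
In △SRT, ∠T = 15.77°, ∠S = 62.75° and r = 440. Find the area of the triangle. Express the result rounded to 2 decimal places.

area ≈ 23865.67

The third angle is ∠R = 180° − ∠T − ∠S = 101.48°.
Law of sines: s = r·sin S/sin R ≈ 399.15.
Law of sines: t = r·sin T/sin R ≈ 122.02.
Area = ½·r·s·sin T ≈ 23866.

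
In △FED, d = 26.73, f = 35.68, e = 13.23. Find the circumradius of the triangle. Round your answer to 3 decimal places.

By the law of cosines, cos F = (e² + d² − f²) / (2·e·d) ≈ -0.54227, so ∠F ≈ 2.144 rad.
Circumradius = f/(2 sin F) ≈ 21.233.

21.233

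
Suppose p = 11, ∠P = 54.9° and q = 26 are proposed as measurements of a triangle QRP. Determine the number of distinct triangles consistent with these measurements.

0

q·sin P = 26·sin(54.9°) ≈ 21.27.
Since p = 11 < 21.27 = q sin P, no triangle exists.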